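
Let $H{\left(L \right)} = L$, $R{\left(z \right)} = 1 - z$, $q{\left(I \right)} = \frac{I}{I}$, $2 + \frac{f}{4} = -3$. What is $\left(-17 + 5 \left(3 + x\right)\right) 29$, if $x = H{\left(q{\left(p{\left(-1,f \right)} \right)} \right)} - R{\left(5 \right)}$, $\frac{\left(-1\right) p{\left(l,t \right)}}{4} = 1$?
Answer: $667$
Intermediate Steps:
$f = -20$ ($f = -8 + 4 \left(-3\right) = -8 - 12 = -20$)
$p{\left(l,t \right)} = -4$ ($p{\left(l,t \right)} = \left(-4\right) 1 = -4$)
$q{\left(I \right)} = 1$
$x = 5$ ($x = 1 - \left(1 - 5\right) = 1 - -4 = 1 + 4 = 5$)
$\left(-17 + 5 \left(3 + x\right)\right) 29 = \left(-17 + 5 \left(3 + 5\right)\right) 29 = \left(-17 + 5 \cdot 8\right) 29 = \left(-17 + 40\right) 29 = 23 \cdot 29 = 667$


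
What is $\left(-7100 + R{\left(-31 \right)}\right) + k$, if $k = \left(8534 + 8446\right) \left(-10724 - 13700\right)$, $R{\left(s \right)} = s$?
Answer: $-414726651$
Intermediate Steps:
$k = -414719520$ ($k = 16980 \left(-24424\right) = -414719520$)
$\left(-7100 + R{\left(-31 \right)}\right) + k = \left(-7100 - 31\right) - 414719520 = -7131 - 414719520 = -414726651$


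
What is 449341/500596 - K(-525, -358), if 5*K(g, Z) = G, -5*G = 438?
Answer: 230494573/12514900 ≈ 18.418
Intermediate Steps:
G = -438/5 (G = -⅕*438 = -438/5 ≈ -87.600)
K(g, Z) = -438/25 (K(g, Z) = (⅕)*(-438/5) = -438/25)
449341/500596 - K(-525, -358) = 449341/500596 - 1*(-438/25) = 449341*(1/500596) + 438/25 = 449341/500596 + 438/25 = 230494573/12514900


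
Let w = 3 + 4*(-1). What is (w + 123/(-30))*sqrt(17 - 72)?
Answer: -51*I*sqrt(55)/10 ≈ -37.823*I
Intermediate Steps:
w = -1 (w = 3 - 4 = -1)
(w + 123/(-30))*sqrt(17 - 72) = (-1 + 123/(-30))*sqrt(17 - 72) = (-1 + 123*(-1/30))*sqrt(-55) = (-1 - 41/10)*(I*sqrt(55)) = -51*I*sqrt(55)/10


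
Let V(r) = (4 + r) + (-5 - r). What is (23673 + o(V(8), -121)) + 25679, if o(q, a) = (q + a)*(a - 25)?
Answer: 67164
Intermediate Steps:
V(r) = -1
o(q, a) = (-25 + a)*(a + q) (o(q, a) = (a + q)*(-25 + a) = (-25 + a)*(a + q))
(23673 + o(V(8), -121)) + 25679 = (23673 + ((-121)² - 25*(-121) - 25*(-1) - 121*(-1))) + 25679 = (23673 + (14641 + 3025 + 25 + 121)) + 25679 = (23673 + 17812) + 25679 = 41485 + 25679 = 67164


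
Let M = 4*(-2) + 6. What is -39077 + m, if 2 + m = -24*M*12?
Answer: -38503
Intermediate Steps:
M = -2 (M = -8 + 6 = -2)
m = 574 (m = -2 - 24*(-2)*12 = -2 + 48*12 = -2 + 576 = 574)
-39077 + m = -39077 + 574 = -38503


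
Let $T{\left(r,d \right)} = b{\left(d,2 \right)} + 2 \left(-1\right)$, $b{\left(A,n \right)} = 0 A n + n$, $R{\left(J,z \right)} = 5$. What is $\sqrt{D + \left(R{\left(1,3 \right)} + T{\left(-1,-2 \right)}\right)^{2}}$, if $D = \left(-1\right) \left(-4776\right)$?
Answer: $\sqrt{4801} \approx 69.289$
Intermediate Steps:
$b{\left(A,n \right)} = n$ ($b{\left(A,n \right)} = 0 n + n = 0 + n = n$)
$T{\left(r,d \right)} = 0$ ($T{\left(r,d \right)} = 2 + 2 \left(-1\right) = 2 - 2 = 0$)
$D = 4776$
$\sqrt{D + \left(R{\left(1,3 \right)} + T{\left(-1,-2 \right)}\right)^{2}} = \sqrt{4776 + \left(5 + 0\right)^{2}} = \sqrt{4776 + 5^{2}} = \sqrt{4776 + 25} = \sqrt{4801}$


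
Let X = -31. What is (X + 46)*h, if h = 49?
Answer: 735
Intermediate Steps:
(X + 46)*h = (-31 + 46)*49 = 15*49 = 735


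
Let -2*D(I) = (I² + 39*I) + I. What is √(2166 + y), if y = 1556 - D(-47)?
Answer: √15546/2 ≈ 62.342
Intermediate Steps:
D(I) = -20*I - I²/2 (D(I) = -((I² + 39*I) + I)/2 = -(I² + 40*I)/2 = -20*I - I²/2)
y = 3441/2 (y = 1556 - (-1)*(-47)*(40 - 47)/2 = 1556 - (-1)*(-47)*(-7)/2 = 1556 - 1*(-329/2) = 1556 + 329/2 = 3441/2 ≈ 1720.5)
√(2166 + y) = √(2166 + 3441/2) = √(7773/2) = √15546/2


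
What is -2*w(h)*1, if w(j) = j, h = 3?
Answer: -6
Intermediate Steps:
-2*w(h)*1 = -2*3*1 = -6*1 = -6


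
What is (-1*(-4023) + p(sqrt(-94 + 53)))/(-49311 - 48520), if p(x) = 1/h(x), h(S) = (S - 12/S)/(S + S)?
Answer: -213301/5185043 ≈ -0.041138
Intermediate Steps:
h(S) = (S - 12/S)/(2*S) (h(S) = (S - 12/S)/((2*S)) = (S - 12/S)*(1/(2*S)) = (S - 12/S)/(2*S))
p(x) = 1/(1/2 - 6/x**2)
(-1*(-4023) + p(sqrt(-94 + 53)))/(-49311 - 48520) = (-1*(-4023) + 2*(sqrt(-94 + 53))**2/(-12 + (sqrt(-94 + 53))**2))/(-49311 - 48520) = (4023 + 2*(sqrt(-41))**2/(-12 + (sqrt(-41))**2))/(-97831) = (4023 + 2*(I*sqrt(41))**2/(-12 + (I*sqrt(41))**2))*(-1/97831) = (4023 + 2*(-41)/(-12 - 41))*(-1/97831) = (4023 + 2*(-41)/(-53))*(-1/97831) = (4023 + 2*(-41)*(-1/53))*(-1/97831) = (4023 + 82/53)*(-1/97831) = (213301/53)*(-1/97831) = -213301/5185043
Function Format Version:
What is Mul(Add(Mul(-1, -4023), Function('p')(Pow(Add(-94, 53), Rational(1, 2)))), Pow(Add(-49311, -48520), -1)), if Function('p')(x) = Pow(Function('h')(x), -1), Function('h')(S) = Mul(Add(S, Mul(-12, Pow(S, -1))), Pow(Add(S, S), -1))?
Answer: Rational(-213301, 5185043) ≈ -0.041138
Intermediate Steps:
Function('h')(S) = Mul(Rational(1, 2), Pow(S, -1), Add(S, Mul(-12, Pow(S, -1)))) (Function('h')(S) = Mul(Add(S, Mul(-12, Pow(S, -1))), Pow(Mul(2, S), -1)) = Mul(Add(S, Mul(-12, Pow(S, -1))), Mul(Rational(1, 2), Pow(S, -1))) = Mul(Rational(1, 2), Pow(S, -1), Add(S, Mul(-12, Pow(S, -1)))))
Function('p')(x) = Pow(Add(Rational(1, 2), Mul(-6, Pow(x, -2))), -1)
Mul(Add(Mul(-1, -4023), Function('p')(Pow(Add(-94, 53), Rational(1, 2)))), Pow(Add(-49311, -48520), -1)) = Mul(Add(Mul(-1, -4023), Mul(2, Pow(Pow(Add(-94, 53), Rational(1, 2)), 2), Pow(Add(-12, Pow(Pow(Add(-94, 53), Rational(1, 2)), 2)), -1))), Pow(Add(-49311, -48520), -1)) = Mul(Add(4023, Mul(2, Pow(Pow(-41, Rational(1, 2)), 2), Pow(Add(-12, Pow(Pow(-41, Rational(1, 2)), 2)), -1))), Pow(-97831, -1)) = Mul(Add(4023, Mul(2, Pow(Mul(I, Pow(41, Rational(1, 2))), 2), Pow(Add(-12, Pow(Mul(I, Pow(41, Rational(1, 2))), 2)), -1))), Rational(-1, 97831)) = Mul(Add(4023, Mul(2, -41, Pow(Add(-12, -41), -1))), Rational(-1, 97831)) = Mul(Add(4023, Mul(2, -41, Pow(-53, -1))), Rational(-1, 97831)) = Mul(Add(4023, Mul(2, -41, Rational(-1, 53))), Rational(-1, 97831)) = Mul(Add(4023, Rational(82, 53)), Rational(-1, 97831)) = Mul(Rational(213301, 53), Rational(-1, 97831)) = Rational(-213301, 5185043)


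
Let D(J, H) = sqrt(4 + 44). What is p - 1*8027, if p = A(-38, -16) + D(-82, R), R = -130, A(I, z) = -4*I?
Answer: -7875 + 4*sqrt(3) ≈ -7868.1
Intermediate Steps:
D(J, H) = 4*sqrt(3) (D(J, H) = sqrt(48) = 4*sqrt(3))
p = 152 + 4*sqrt(3) (p = -4*(-38) + 4*sqrt(3) = 152 + 4*sqrt(3) ≈ 158.93)
p - 1*8027 = (152 + 4*sqrt(3)) - 1*8027 = (152 + 4*sqrt(3)) - 8027 = -7875 + 4*sqrt(3)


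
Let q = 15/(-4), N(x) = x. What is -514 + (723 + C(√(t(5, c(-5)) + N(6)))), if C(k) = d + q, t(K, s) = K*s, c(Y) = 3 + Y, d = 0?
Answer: 821/4 ≈ 205.25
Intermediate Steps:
q = -15/4 (q = 15*(-¼) = -15/4 ≈ -3.7500)
C(k) = -15/4 (C(k) = 0 - 15/4 = -15/4)
-514 + (723 + C(√(t(5, c(-5)) + N(6)))) = -514 + (723 - 15/4) = -514 + 2877/4 = 821/4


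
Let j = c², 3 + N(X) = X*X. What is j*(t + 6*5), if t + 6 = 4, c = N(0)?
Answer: 252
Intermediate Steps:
N(X) = -3 + X² (N(X) = -3 + X*X = -3 + X²)
c = -3 (c = -3 + 0² = -3 + 0 = -3)
t = -2 (t = -6 + 4 = -2)
j = 9 (j = (-3)² = 9)
j*(t + 6*5) = 9*(-2 + 6*5) = 9*(-2 + 30) = 9*28 = 252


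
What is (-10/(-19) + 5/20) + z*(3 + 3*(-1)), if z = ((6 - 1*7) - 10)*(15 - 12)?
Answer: 59/76 ≈ 0.77632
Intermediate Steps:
z = -33 (z = ((6 - 7) - 10)*3 = (-1 - 10)*3 = -11*3 = -33)
(-10/(-19) + 5/20) + z*(3 + 3*(-1)) = (-10/(-19) + 5/20) - 33*(3 + 3*(-1)) = (-10*(-1/19) + 5*(1/20)) - 33*(3 - 3) = (10/19 + 1/4) - 33*0 = 59/76 + 0 = 59/76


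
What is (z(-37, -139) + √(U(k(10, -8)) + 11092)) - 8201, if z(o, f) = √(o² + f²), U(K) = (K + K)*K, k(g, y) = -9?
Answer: -8201 + √11254 + √20690 ≈ -7951.1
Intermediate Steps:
U(K) = 2*K² (U(K) = (2*K)*K = 2*K²)
z(o, f) = √(f² + o²)
(z(-37, -139) + √(U(k(10, -8)) + 11092)) - 8201 = (√((-139)² + (-37)²) + √(2*(-9)² + 11092)) - 8201 = (√(19321 + 1369) + √(2*81 + 11092)) - 8201 = (√20690 + √(162 + 11092)) - 8201 = (√20690 + √11254) - 8201 = (√11254 + √20690) - 8201 = -8201 + √11254 + √20690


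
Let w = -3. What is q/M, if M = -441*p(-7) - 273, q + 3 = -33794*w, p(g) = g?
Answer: 33793/938 ≈ 36.027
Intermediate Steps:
q = 101379 (q = -3 - 33794*(-3) = -3 + 101382 = 101379)
M = 2814 (M = -441*(-7) - 273 = 3087 - 273 = 2814)
q/M = 101379/2814 = 101379*(1/2814) = 33793/938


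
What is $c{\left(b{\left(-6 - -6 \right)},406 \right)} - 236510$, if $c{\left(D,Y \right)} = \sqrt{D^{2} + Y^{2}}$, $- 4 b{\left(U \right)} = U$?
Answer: $-236104$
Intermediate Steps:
$b{\left(U \right)} = - \frac{U}{4}$
$c{\left(b{\left(-6 - -6 \right)},406 \right)} - 236510 = \sqrt{\left(- \frac{-6 - -6}{4}\right)^{2} + 406^{2}} - 236510 = \sqrt{\left(- \frac{-6 + 6}{4}\right)^{2} + 164836} - 236510 = \sqrt{\left(\left(- \frac{1}{4}\right) 0\right)^{2} + 164836} - 236510 = \sqrt{0^{2} + 164836} - 236510 = \sqrt{0 + 164836} - 236510 = \sqrt{164836} - 236510 = 406 - 236510 = -236104$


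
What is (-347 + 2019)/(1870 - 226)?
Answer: 418/411 ≈ 1.0170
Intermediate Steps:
(-347 + 2019)/(1870 - 226) = 1672/1644 = 1672*(1/1644) = 418/411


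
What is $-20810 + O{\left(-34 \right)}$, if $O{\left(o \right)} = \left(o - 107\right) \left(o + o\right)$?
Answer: $-11222$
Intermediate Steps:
$O{\left(o \right)} = 2 o \left(-107 + o\right)$ ($O{\left(o \right)} = \left(-107 + o\right) 2 o = 2 o \left(-107 + o\right)$)
$-20810 + O{\left(-34 \right)} = -20810 + 2 \left(-34\right) \left(-107 - 34\right) = -20810 + 2 \left(-34\right) \left(-141\right) = -20810 + 9588 = -11222$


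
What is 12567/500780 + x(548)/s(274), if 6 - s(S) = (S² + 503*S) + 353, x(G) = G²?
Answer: -29541277441/21357766220 ≈ -1.3832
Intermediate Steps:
s(S) = -347 - S² - 503*S (s(S) = 6 - ((S² + 503*S) + 353) = 6 - (353 + S² + 503*S) = 6 + (-353 - S² - 503*S) = -347 - S² - 503*S)
12567/500780 + x(548)/s(274) = 12567/500780 + 548²/(-347 - 1*274² - 503*274) = 12567*(1/500780) + 300304/(-347 - 1*75076 - 137822) = 12567/500780 + 300304/(-347 - 75076 - 137822) = 12567/500780 + 300304/(-213245) = 12567/500780 + 300304*(-1/213245) = 12567/500780 - 300304/213245 = -29541277441/21357766220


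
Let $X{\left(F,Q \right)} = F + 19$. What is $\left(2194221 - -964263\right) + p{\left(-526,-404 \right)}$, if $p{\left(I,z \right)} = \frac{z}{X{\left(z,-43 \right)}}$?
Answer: $\frac{1216016744}{385} \approx 3.1585 \cdot 10^{6}$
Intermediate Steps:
$X{\left(F,Q \right)} = 19 + F$
$p{\left(I,z \right)} = \frac{z}{19 + z}$
$\left(2194221 - -964263\right) + p{\left(-526,-404 \right)} = \left(2194221 - -964263\right) - \frac{404}{19 - 404} = \left(2194221 + 964263\right) - \frac{404}{-385} = 3158484 - - \frac{404}{385} = 3158484 + \frac{404}{385} = \frac{1216016744}{385}$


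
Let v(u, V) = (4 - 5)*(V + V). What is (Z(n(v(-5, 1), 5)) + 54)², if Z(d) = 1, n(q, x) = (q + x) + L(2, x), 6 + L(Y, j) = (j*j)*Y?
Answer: 3025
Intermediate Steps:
L(Y, j) = -6 + Y*j² (L(Y, j) = -6 + (j*j)*Y = -6 + j²*Y = -6 + Y*j²)
v(u, V) = -2*V
n(q, x) = -6 + q + x + 2*x² (n(q, x) = (q + x) + (-6 + 2*x²) = -6 + q + x + 2*x²)
(Z(n(v(-5, 1), 5)) + 54)² = (1 + 54)² = 55² = 3025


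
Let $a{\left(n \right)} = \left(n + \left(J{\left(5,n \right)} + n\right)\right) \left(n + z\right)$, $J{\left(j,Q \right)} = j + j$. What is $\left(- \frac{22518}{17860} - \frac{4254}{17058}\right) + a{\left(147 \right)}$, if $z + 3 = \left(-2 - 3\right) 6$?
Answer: $\frac{879807840733}{25387990} \approx 34655.0$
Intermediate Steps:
$J{\left(j,Q \right)} = 2 j$
$z = -33$ ($z = -3 + \left(-2 - 3\right) 6 = -3 - 30 = -33$)
$a{\left(n \right)} = \left(-33 + n\right) \left(10 + 2 n\right)$ ($a{\left(n \right)} = \left(n + \left(2 \cdot 5 + n\right)\right) \left(n - 33\right) = \left(n + \left(10 + n\right)\right) \left(-33 + n\right) = \left(10 + 2 n\right) \left(-33 + n\right) = \left(-33 + n\right) \left(10 + 2 n\right)$)
$\left(- \frac{22518}{17860} - \frac{4254}{17058}\right) + a{\left(147 \right)} = \left(- \frac{22518}{17860} - \frac{4254}{17058}\right) - \left(8562 - 43218\right) = \left(\left(-22518\right) \frac{1}{17860} - \frac{709}{2843}\right) - -34656 = \left(- \frac{11259}{8930} - \frac{709}{2843}\right) - -34656 = - \frac{38340707}{25387990} + 34656 = \frac{879807840733}{25387990}$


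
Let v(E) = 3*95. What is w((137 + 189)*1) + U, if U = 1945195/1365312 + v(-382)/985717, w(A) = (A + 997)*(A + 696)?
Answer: 1819681382041064359/1345811248704 ≈ 1.3521e+6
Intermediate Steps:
v(E) = 285
w(A) = (696 + A)*(997 + A) (w(A) = (997 + A)*(696 + A) = (696 + A)*(997 + A))
U = 1917800893735/1345811248704 (U = 1945195/1365312 + 285/985717 = 1917800893735/1345811248704 ≈ 1.4250)
w((137 + 189)*1) + U = (693912 + ((137 + 189)*1)² + 1693*((137 + 189)*1)) + 1917800893735/1345811248704 = (693912 + (326*1)² + 1693*(326*1)) + 1917800893735/1345811248704 = (693912 + 326² + 1693*326) + 1917800893735/1345811248704 = (693912 + 106276 + 551918) + 1917800893735/1345811248704 = 1352106 + 1917800893735/1345811248704 = 1819681382041064359/1345811248704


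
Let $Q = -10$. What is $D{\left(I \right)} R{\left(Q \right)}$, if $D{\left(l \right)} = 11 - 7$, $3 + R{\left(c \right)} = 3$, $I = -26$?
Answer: $0$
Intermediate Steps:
$R{\left(c \right)} = 0$ ($R{\left(c \right)} = -3 + 3 = 0$)
$D{\left(l \right)} = 4$
$D{\left(I \right)} R{\left(Q \right)} = 4 \cdot 0 = 0$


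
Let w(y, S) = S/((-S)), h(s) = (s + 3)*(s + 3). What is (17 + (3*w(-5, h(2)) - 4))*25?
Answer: 250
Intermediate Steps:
h(s) = (3 + s)² (h(s) = (3 + s)*(3 + s) = (3 + s)²)
w(y, S) = -1 (w(y, S) = S*(-1/S) = -1)
(17 + (3*w(-5, h(2)) - 4))*25 = (17 + (3*(-1) - 4))*25 = (17 + (-3 - 4))*25 = (17 - 7)*25 = 10*25 = 250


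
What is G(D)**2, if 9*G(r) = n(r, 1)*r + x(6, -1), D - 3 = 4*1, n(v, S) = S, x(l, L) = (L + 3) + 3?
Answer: 16/9 ≈ 1.7778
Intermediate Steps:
x(l, L) = 6 + L (x(l, L) = (3 + L) + 3 = 6 + L)
D = 7 (D = 3 + 4*1 = 3 + 4 = 7)
G(r) = 5/9 + r/9 (G(r) = (1*r + (6 - 1))/9 = (r + 5)/9 = (5 + r)/9 = 5/9 + r/9)
G(D)**2 = (5/9 + (1/9)*7)**2 = (5/9 + 7/9)**2 = (4/3)**2 = 16/9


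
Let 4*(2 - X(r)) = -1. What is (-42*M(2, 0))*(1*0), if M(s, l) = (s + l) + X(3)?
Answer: 0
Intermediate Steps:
X(r) = 9/4 (X(r) = 2 - 1/4*(-1) = 2 + 1/4 = 9/4)
M(s, l) = 9/4 + l + s (M(s, l) = (s + l) + 9/4 = (l + s) + 9/4 = 9/4 + l + s)
(-42*M(2, 0))*(1*0) = (-42*(9/4 + 0 + 2))*(1*0) = -42*17/4*0 = -357/2*0 = 0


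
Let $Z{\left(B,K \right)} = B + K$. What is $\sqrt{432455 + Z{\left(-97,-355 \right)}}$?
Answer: $\sqrt{432003} \approx 657.27$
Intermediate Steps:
$\sqrt{432455 + Z{\left(-97,-355 \right)}} = \sqrt{432455 - 452} = \sqrt{432003}$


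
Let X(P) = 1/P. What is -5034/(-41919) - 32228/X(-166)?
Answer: 74753427782/13973 ≈ 5.3498e+6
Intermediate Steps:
-5034/(-41919) - 32228/X(-166) = -5034/(-41919) - 32228/(1/(-166)) = -5034*(-1/41919) - 32228/(-1/166) = 1678/13973 - 32228*(-166) = 1678/13973 + 5349848 = 74753427782/13973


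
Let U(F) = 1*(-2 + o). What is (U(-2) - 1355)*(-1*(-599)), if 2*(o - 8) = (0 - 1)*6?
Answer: -809848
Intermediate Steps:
o = 5 (o = 8 + ((0 - 1)*6)/2 = 8 + (-1*6)/2 = 8 + (1/2)*(-6) = 8 - 3 = 5)
U(F) = 3 (U(F) = 1*(-2 + 5) = 1*3 = 3)
(U(-2) - 1355)*(-1*(-599)) = (3 - 1355)*(-1*(-599)) = -1352*599 = -809848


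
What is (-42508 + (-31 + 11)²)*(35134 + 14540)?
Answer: -2091672792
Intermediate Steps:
(-42508 + (-31 + 11)²)*(35134 + 14540) = (-42508 + (-20)²)*49674 = (-42508 + 400)*49674 = -42108*49674 = -2091672792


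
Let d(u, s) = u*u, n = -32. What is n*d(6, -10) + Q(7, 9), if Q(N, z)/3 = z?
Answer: -1125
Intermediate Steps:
Q(N, z) = 3*z
d(u, s) = u²
n*d(6, -10) + Q(7, 9) = -32*6² + 3*9 = -32*36 + 27 = -1152 + 27 = -1125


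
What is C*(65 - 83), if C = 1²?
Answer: -18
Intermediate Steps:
C = 1
C*(65 - 83) = 1*(65 - 83) = 1*(-18) = -18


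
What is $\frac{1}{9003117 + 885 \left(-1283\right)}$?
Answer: $\frac{1}{7867662} \approx 1.271 \cdot 10^{-7}$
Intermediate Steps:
$\frac{1}{9003117 + 885 \left(-1283\right)} = \frac{1}{9003117 - 1135455} = \frac{1}{7867662}$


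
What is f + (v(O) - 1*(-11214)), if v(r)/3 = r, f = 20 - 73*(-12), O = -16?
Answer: 12062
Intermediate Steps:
f = 896 (f = 20 + 876 = 896)
v(r) = 3*r
f + (v(O) - 1*(-11214)) = 896 + (3*(-16) - 1*(-11214)) = 896 + (-48 + 11214) = 896 + 11166 = 12062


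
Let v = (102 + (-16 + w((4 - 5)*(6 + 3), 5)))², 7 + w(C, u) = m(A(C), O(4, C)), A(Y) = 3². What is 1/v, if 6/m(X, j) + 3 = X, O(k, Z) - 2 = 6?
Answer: 1/6400 ≈ 0.00015625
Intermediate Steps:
O(k, Z) = 8 (O(k, Z) = 2 + 6 = 8)
A(Y) = 9
m(X, j) = 6/(-3 + X)
w(C, u) = -6 (w(C, u) = -7 + 6/(-3 + 9) = -7 + 6/6 = -7 + 6*(⅙) = -7 + 1 = -6)
v = 6400 (v = (102 + (-16 - 6))² = (102 - 22)² = 80² = 6400)
1/v = 1/6400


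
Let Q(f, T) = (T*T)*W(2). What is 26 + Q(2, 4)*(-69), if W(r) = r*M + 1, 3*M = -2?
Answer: 394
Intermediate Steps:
M = -⅔ (M = (⅓)*(-2) = -⅔ ≈ -0.66667)
W(r) = 1 - 2*r/3 (W(r) = r*(-⅔) + 1 = -2*r/3 + 1 = 1 - 2*r/3)
Q(f, T) = -T²/3 (Q(f, T) = (T*T)*(1 - ⅔*2) = T²*(1 - 4/3) = T²*(-⅓) = -T²/3)
26 + Q(2, 4)*(-69) = 26 - ⅓*4²*(-69) = 26 - ⅓*16*(-69) = 26 - 16/3*(-69) = 26 + 368 = 394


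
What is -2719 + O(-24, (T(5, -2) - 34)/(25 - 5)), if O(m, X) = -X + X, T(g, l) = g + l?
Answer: -2719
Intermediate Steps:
O(m, X) = 0
-2719 + O(-24, (T(5, -2) - 34)/(25 - 5)) = -2719 + 0 = -2719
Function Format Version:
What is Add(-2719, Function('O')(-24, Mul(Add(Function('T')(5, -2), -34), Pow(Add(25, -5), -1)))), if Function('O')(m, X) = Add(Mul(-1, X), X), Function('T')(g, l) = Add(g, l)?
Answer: -2719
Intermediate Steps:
Function('O')(m, X) = 0
Add(-2719, Function('O')(-24, Mul(Add(Function('T')(5, -2), -34), Pow(Add(25, -5), -1)))) = Add(-2719, 0) = -2719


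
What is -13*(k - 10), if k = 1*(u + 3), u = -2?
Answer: 117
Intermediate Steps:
k = 1 (k = 1*(-2 + 3) = 1*1 = 1)
-13*(k - 10) = -13*(1 - 10) = -13*(-9) = 117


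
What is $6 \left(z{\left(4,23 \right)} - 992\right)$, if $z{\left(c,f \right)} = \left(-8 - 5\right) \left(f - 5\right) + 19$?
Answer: $-7242$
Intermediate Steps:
$z{\left(c,f \right)} = 84 - 13 f$ ($z{\left(c,f \right)} = - 13 \left(-5 + f\right) + 19 = \left(65 - 13 f\right) + 19 = 84 - 13 f$)
$6 \left(z{\left(4,23 \right)} - 992\right) = 6 \left(\left(84 - 299\right) - 992\right) = 6 \left(-215 - 992\right) = 6 \left(-1207\right) = -7242$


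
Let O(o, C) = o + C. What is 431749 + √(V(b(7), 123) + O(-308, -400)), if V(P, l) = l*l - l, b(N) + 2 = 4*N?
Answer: 431749 + √14298 ≈ 4.3187e+5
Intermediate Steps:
b(N) = -2 + 4*N
O(o, C) = C + o
V(P, l) = l² - l
431749 + √(V(b(7), 123) + O(-308, -400)) = 431749 + √(123*(-1 + 123) + (-400 - 308)) = 431749 + √(123*122 - 708) = 431749 + √(15006 - 708) = 431749 + √14298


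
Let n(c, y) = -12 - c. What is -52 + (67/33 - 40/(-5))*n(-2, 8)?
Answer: -5026/33 ≈ -152.30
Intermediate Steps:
-52 + (67/33 - 40/(-5))*n(-2, 8) = -52 + (67/33 - 40/(-5))*(-12 - 1*(-2)) = -52 + (67*(1/33) - 40*(-⅕))*(-12 + 2) = -52 + (67/33 + 8)*(-10) = -52 + (331/33)*(-10) = -52 - 3310/33 = -5026/33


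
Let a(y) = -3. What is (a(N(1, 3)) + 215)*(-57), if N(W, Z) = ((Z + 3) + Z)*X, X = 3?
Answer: -12084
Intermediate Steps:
N(W, Z) = 9 + 6*Z (N(W, Z) = ((Z + 3) + Z)*3 = ((3 + Z) + Z)*3 = (3 + 2*Z)*3 = 9 + 6*Z)
(a(N(1, 3)) + 215)*(-57) = (-3 + 215)*(-57) = 212*(-57) = -12084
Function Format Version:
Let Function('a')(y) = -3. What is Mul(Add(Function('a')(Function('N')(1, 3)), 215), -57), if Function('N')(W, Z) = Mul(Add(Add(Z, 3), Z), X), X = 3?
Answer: -12084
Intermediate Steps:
Function('N')(W, Z) = Add(9, Mul(6, Z)) (Function('N')(W, Z) = Mul(Add(Add(Z, 3), Z), 3) = Mul(Add(Add(3, Z), Z), 3) = Mul(Add(3, Mul(2, Z)), 3) = Add(9, Mul(6, Z)))
Mul(Add(Function('a')(Function('N')(1, 3)), 215), -57) = Mul(Add(-3, 215), -57) = Mul(212, -57) = -12084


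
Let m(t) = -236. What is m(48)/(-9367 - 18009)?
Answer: 1/116 ≈ 0.0086207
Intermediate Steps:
m(48)/(-9367 - 18009) = -236/(-9367 - 18009) = -236/(-27376) = -236*(-1/27376) = 1/116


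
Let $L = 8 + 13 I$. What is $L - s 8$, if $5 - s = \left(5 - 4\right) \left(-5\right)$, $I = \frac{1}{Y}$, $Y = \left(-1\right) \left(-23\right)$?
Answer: $- \frac{1643}{23} \approx -71.435$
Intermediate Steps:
$Y = 23$
$I = \frac{1}{23} \approx 0.043478$
$s = 10$ ($s = 5 - \left(5 - 4\right) \left(-5\right) = 5 - 1 \left(-5\right) = 5 - -5 = 5 + 5 = 10$)
$L = \frac{197}{23}$ ($L = 8 + 13 \cdot \frac{1}{23} = 8 + \frac{13}{23} = \frac{197}{23} \approx 8.5652$)
$L - s 8 = \frac{197}{23} - 10 \cdot 8 = \frac{197}{23} - 80 = - \frac{1643}{23}$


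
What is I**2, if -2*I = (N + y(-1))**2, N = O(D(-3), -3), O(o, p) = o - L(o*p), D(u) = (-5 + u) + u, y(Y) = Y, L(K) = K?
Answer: 4100625/4 ≈ 1.0252e+6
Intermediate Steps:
D(u) = -5 + 2*u
O(o, p) = o - o*p
N = -44 (N = (-5 + 2*(-3))*(1 - 1*(-3)) = (-5 - 6)*(1 + 3) = -11*4 = -44)
I = -2025/2 (I = -(-44 - 1)**2/2 = -1/2*(-45)**2 = -1/2*2025 = -2025/2 ≈ -1012.5)
I**2 = (-2025/2)**2 = 4100625/4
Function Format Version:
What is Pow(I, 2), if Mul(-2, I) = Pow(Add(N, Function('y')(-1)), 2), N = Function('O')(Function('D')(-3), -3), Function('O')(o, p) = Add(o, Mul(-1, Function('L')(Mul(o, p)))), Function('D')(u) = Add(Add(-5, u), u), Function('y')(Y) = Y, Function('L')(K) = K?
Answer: Rational(4100625, 4) ≈ 1.0252e+6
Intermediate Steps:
Function('D')(u) = Add(-5, Mul(2, u))
Function('O')(o, p) = Add(o, Mul(-1, o, p)) (Function('O')(o, p) = Add(o, Mul(-1, Mul(o, p))) = Add(o, Mul(-1, o, p)))
N = -44 (N = Mul(Add(-5, Mul(2, -3)), Add(1, Mul(-1, -3))) = Mul(Add(-5, -6), Add(1, 3)) = Mul(-11, 4) = -44)
I = Rational(-2025, 2) (I = Mul(Rational(-1, 2), Pow(Add(-44, -1), 2)) = Mul(Rational(-1, 2), Pow(-45, 2)) = Mul(Rational(-1, 2), 2025) = Rational(-2025, 2) ≈ -1012.5)
Pow(I, 2) = Pow(Rational(-2025, 2), 2) = Rational(4100625, 4)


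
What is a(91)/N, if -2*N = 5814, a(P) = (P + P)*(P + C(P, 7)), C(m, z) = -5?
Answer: -15652/2907 ≈ -5.3842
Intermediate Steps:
a(P) = 2*P*(-5 + P) (a(P) = (P + P)*(P - 5) = (2*P)*(-5 + P) = 2*P*(-5 + P))
N = -2907 (N = -½*5814 = -2907)
a(91)/N = (2*91*(-5 + 91))/(-2907) = (2*91*86)*(-1/2907) = 15652*(-1/2907) = -15652/2907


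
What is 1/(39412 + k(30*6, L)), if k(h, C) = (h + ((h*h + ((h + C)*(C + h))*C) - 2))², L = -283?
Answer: 1/8819527952773 ≈ 1.1338e-13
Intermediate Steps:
k(h, C) = (-2 + h + h² + C*(C + h)²)² (k(h, C) = (h + ((h² + ((C + h)*(C + h))*C) - 2))² = (h + ((h² + (C + h)²*C) - 2))² = (h + ((h² + C*(C + h)²) - 2))² = (h + (-2 + h² + C*(C + h)²))² = (-2 + h + h² + C*(C + h)²)²)
1/(39412 + k(30*6, L)) = 1/(39412 + (-2 + 30*6 + (30*6)² - 283*(-283 + 30*6)²)²) = 1/(39412 + (-2 + 180 + 180² - 283*(-283 + 180)²)²) = 1/(39412 + (-2 + 180 + 32400 - 283*(-103)²)²) = 1/(39412 + (-2 + 180 + 32400 - 283*10609)²) = 1/(39412 + (-2 + 180 + 32400 - 3002347)²) = 1/(39412 + (-2969769)²) = 1/(39412 + 8819527913361) = 1/8819527952773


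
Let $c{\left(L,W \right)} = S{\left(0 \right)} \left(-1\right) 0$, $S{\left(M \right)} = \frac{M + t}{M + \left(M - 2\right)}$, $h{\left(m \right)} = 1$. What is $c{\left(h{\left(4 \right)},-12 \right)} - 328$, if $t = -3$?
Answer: $-328$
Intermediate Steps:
$S{\left(M \right)} = \frac{-3 + M}{-2 + 2 M}$ ($S{\left(M \right)} = \frac{M - 3}{M + \left(M - 2\right)} = \frac{-3 + M}{M + \left(M - 2\right)} = \frac{-3 + M}{M + \left(-2 + M\right)} = \frac{-3 + M}{-2 + 2 M}$)
$c{\left(L,W \right)} = 0$ ($c{\left(L,W \right)} = \frac{-3 + 0}{2 \left(-1 + 0\right)} \left(-1\right) 0 = \frac{1}{2} \frac{1}{-1} \left(-3\right) \left(-1\right) 0 = \frac{1}{2} \left(-1\right) \left(-3\right) \left(-1\right) 0 = \frac{3}{2} \left(-1\right) 0 = \left(- \frac{3}{2}\right) 0 = 0$)
$c{\left(h{\left(4 \right)},-12 \right)} - 328 = 0 - 328 = -328$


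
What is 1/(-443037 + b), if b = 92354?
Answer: -1/350683 ≈ -2.8516e-6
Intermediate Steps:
1/(-443037 + b) = 1/(-443037 + 92354) = 1/(-350683) = -1/350683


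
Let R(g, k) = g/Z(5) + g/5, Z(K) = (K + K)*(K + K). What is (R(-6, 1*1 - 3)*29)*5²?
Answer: -1827/2 ≈ -913.50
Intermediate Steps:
Z(K) = 4*K² (Z(K) = (2*K)*(2*K) = 4*K²)
R(g, k) = 21*g/100 (R(g, k) = g/((4*5²)) + g/5 = g/((4*25)) + g*(⅕) = g/100 + g/5 = 21*g/100)
(R(-6, 1*1 - 3)*29)*5² = (((21/100)*(-6))*29)*5² = -63/50*29*25 = -1827/50*25 = -1827/2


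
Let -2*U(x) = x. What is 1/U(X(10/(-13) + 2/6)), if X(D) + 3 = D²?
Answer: 1521/2137 ≈ 0.71175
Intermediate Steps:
X(D) = -3 + D²
U(x) = -x/2
1/U(X(10/(-13) + 2/6)) = 1/(-(-3 + (10/(-13) + 2/6)²)/2) = 1/(-(-3 + (10*(-1/13) + 2*(⅙))²)/2) = 1/(-(-3 + (-10/13 + ⅓)²)/2) = 1/(-(-3 + (-17/39)²)/2) = 1/(-(-3 + 289/1521)/2) = 1/(-½*(-4274/1521)) = 1/(2137/1521) = 1521/2137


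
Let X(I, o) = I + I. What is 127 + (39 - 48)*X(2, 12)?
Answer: 91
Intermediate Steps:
X(I, o) = 2*I
127 + (39 - 48)*X(2, 12) = 127 + (39 - 48)*(2*2) = 127 - 9*4 = 127 - 36 = 91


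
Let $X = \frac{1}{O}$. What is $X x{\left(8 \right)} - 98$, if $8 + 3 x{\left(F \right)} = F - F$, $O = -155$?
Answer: $- \frac{45562}{465} \approx -97.983$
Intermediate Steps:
$x{\left(F \right)} = - \frac{8}{3}$ ($x{\left(F \right)} = - \frac{8}{3} + \frac{F - F}{3} = - \frac{8}{3} + \frac{1}{3} \cdot 0 = - \frac{8}{3} + 0 = - \frac{8}{3}$)
$X = - \frac{1}{155}$ ($X = \frac{1}{-155} = - \frac{1}{155} \approx -0.0064516$)
$X x{\left(8 \right)} - 98 = \left(- \frac{1}{155}\right) \left(- \frac{8}{3}\right) - 98 = \frac{8}{465} - 98 = - \frac{45562}{465}$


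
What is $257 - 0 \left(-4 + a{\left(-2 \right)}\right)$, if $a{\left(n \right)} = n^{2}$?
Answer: $257$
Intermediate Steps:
$257 - 0 \left(-4 + a{\left(-2 \right)}\right) = 257 - 0 \left(-4 + \left(-2\right)^{2}\right) = 257 - 0 \left(-4 + 4\right) = 257 - 0 \cdot 0 = 257 - 0 = 257 + 0 = 257$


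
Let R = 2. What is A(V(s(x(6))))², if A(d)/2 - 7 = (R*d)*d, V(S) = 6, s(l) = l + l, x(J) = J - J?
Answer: 24964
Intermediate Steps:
x(J) = 0
s(l) = 2*l
A(d) = 14 + 4*d² (A(d) = 14 + 2*((2*d)*d) = 14 + 2*(2*d²) = 14 + 4*d²)
A(V(s(x(6))))² = (14 + 4*6²)² = (14 + 4*36)² = (14 + 144)² = 158² = 24964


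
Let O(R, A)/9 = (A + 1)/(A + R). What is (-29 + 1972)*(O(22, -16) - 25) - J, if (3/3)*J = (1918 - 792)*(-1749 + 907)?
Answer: 1711599/2 ≈ 8.5580e+5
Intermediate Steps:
O(R, A) = 9*(1 + A)/(A + R) (O(R, A) = 9*((A + 1)/(A + R)) = 9*((1 + A)/(A + R)) = 9*(1 + A)/(A + R))
J = -948092 (J = (1918 - 792)*(-1749 + 907) = 1126*(-842) = -948092)
(-29 + 1972)*(O(22, -16) - 25) - J = (-29 + 1972)*(9*(1 - 16)/(-16 + 22) - 25) - 1*(-948092) = 1943*(9*(-15)/6 - 25) + 948092 = 1943*(9*(⅙)*(-15) - 25) + 948092 = 1943*(-45/2 - 25) + 948092 = 1943*(-95/2) + 948092 = -184585/2 + 948092 = 1711599/2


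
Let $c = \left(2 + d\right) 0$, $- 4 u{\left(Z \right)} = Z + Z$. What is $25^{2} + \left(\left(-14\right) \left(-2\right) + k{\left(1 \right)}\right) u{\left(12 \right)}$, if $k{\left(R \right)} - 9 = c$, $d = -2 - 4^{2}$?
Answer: $403$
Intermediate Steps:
$d = -18$ ($d = -2 - 16 = -18$)
$u{\left(Z \right)} = - \frac{Z}{2}$ ($u{\left(Z \right)} = - \frac{Z + Z}{4} = - \frac{2 Z}{4} = - \frac{Z}{2}$)
$c = 0$ ($c = \left(2 - 18\right) 0 = \left(-16\right) 0 = 0$)
$k{\left(R \right)} = 9$ ($k{\left(R \right)} = 9 + 0 = 9$)
$25^{2} + \left(\left(-14\right) \left(-2\right) + k{\left(1 \right)}\right) u{\left(12 \right)} = 25^{2} + \left(\left(-14\right) \left(-2\right) + 9\right) \left(\left(- \frac{1}{2}\right) 12\right) = 625 + \left(28 + 9\right) \left(-6\right) = 625 + 37 \left(-6\right) = 625 - 222 = 403$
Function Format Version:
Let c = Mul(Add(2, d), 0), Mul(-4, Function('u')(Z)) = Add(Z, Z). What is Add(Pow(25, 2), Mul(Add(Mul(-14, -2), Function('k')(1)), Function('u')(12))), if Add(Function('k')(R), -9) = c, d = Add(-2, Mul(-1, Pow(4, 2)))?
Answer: 403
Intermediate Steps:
d = -18 (d = Add(-2, Mul(-1, 16)) = Add(-2, -16) = -18)
Function('u')(Z) = Mul(Rational(-1, 2), Z) (Function('u')(Z) = Mul(Rational(-1, 4), Add(Z, Z)) = Mul(Rational(-1, 4), Mul(2, Z)) = Mul(Rational(-1, 2), Z))
c = 0 (c = Mul(Add(2, -18), 0) = Mul(-16, 0) = 0)
Function('k')(R) = 9 (Function('k')(R) = Add(9, 0) = 9)
Add(Pow(25, 2), Mul(Add(Mul(-14, -2), Function('k')(1)), Function('u')(12))) = Add(Pow(25, 2), Mul(Add(Mul(-14, -2), 9), Mul(Rational(-1, 2), 12))) = Add(625, Mul(Add(28, 9), -6)) = Add(625, Mul(37, -6)) = Add(625, -222) = 403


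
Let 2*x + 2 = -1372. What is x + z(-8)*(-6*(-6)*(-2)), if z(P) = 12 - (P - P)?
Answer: -1551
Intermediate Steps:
x = -687 (x = -1 + (1/2)*(-1372) = -1 - 686 = -687)
z(P) = 12 (z(P) = 12 - 1*0 = 12 + 0 = 12)
x + z(-8)*(-6*(-6)*(-2)) = -687 + 12*(-6*(-6)*(-2)) = -687 + 12*(36*(-2)) = -687 + 12*(-72) = -687 - 864 = -1551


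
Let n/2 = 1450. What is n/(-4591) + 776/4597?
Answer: -9768684/21104827 ≈ -0.46286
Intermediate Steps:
n = 2900 (n = 2*1450 = 2900)
n/(-4591) + 776/4597 = 2900/(-4591) + 776/4597 = 2900*(-1/4591) + 776*(1/4597) = -2900/4591 + 776/4597 = -9768684/21104827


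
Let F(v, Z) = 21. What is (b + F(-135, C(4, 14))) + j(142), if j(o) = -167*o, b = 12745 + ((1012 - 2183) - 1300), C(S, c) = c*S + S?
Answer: -13419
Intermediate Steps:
C(S, c) = S + S*c (C(S, c) = S*c + S = S + S*c)
b = 10274 (b = 12745 + (-1171 - 1300) = 12745 - 2471 = 10274)
(b + F(-135, C(4, 14))) + j(142) = (10274 + 21) - 167*142 = 10295 - 23714 = -13419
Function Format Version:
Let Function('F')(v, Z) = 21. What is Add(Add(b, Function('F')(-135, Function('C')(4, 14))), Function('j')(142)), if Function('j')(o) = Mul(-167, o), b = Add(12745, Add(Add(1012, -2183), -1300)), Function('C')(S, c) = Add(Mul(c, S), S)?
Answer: -13419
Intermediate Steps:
Function('C')(S, c) = Add(S, Mul(S, c)) (Function('C')(S, c) = Add(Mul(S, c), S) = Add(S, Mul(S, c)))
b = 10274 (b = Add(12745, Add(-1171, -1300)) = Add(12745, -2471) = 10274)
Add(Add(b, Function('F')(-135, Function('C')(4, 14))), Function('j')(142)) = Add(Add(10274, 21), Mul(-167, 142)) = Add(10295, -23714) = -13419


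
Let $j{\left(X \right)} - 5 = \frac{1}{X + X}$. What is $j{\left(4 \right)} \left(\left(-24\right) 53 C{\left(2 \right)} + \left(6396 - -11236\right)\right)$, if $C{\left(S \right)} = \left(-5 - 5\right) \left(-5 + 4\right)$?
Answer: $25174$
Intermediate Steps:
$j{\left(X \right)} = 5 + \frac{1}{2 X}$ ($j{\left(X \right)} = 5 + \frac{1}{X + X} = 5 + \frac{1}{2 X}$)
$C{\left(S \right)} = 10$ ($C{\left(S \right)} = \left(-10\right) \left(-1\right) = 10$)
$j{\left(4 \right)} \left(\left(-24\right) 53 C{\left(2 \right)} + \left(6396 - -11236\right)\right) = \left(5 + \frac{1}{2 \cdot 4}\right) \left(\left(-24\right) 53 \cdot 10 + \left(6396 - -11236\right)\right) = \left(5 + \frac{1}{2} \cdot \frac{1}{4}\right) \left(\left(-1272\right) 10 + \left(6396 + 11236\right)\right) = \left(5 + \frac{1}{8}\right) \left(-12720 + 17632\right) = \frac{41}{8} \cdot 4912 = 25174$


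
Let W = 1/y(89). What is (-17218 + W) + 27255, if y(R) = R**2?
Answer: 79503078/7921 ≈ 10037.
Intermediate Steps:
W = 1/7921 (W = 1/(89**2) = 1/7921 ≈ 0.00012625)
(-17218 + W) + 27255 = (-17218 + 1/7921) + 27255 = -136383777/7921 + 27255 = 79503078/7921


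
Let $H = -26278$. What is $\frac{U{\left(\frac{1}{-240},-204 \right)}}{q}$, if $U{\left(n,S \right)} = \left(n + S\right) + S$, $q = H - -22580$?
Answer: $\frac{97921}{887520} \approx 0.11033$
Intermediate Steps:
$q = -3698$ ($q = -26278 - -22580 = -26278 + 22580 = -3698$)
$U{\left(n,S \right)} = n + 2 S$ ($U{\left(n,S \right)} = \left(S + n\right) + S = n + 2 S$)
$\frac{U{\left(\frac{1}{-240},-204 \right)}}{q} = \frac{\frac{1}{-240} + 2 \left(-204\right)}{-3698} = \left(- \frac{1}{240} - 408\right) \left(- \frac{1}{3698}\right) = \left(- \frac{97921}{240}\right) \left(- \frac{1}{3698}\right) = \frac{97921}{887520}$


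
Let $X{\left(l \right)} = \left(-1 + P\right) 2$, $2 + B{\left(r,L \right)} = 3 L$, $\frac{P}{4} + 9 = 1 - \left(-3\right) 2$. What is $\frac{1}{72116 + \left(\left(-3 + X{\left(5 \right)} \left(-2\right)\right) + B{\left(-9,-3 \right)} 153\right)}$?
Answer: $\frac{1}{70466} \approx 1.4191 \cdot 10^{-5}$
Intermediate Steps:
$P = -8$ ($P = -36 + 4 \left(1 - \left(-3\right) 2\right) = -36 + 4 \left(1 - -6\right) = -36 + 4 \left(1 + 6\right) = -36 + 4 \cdot 7 = -36 + 28 = -8$)
$B{\left(r,L \right)} = -2 + 3 L$
$X{\left(l \right)} = -18$ ($X{\left(l \right)} = \left(-1 - 8\right) 2 = \left(-9\right) 2 = -18$)
$\frac{1}{72116 + \left(\left(-3 + X{\left(5 \right)} \left(-2\right)\right) + B{\left(-9,-3 \right)} 153\right)} = \frac{1}{72116 + \left(\left(-3 - -36\right) + \left(-2 + 3 \left(-3\right)\right) 153\right)} = \frac{1}{72116 + \left(\left(-3 + 36\right) + \left(-2 - 9\right) 153\right)} = \frac{1}{72116 + \left(33 - 1683\right)} = \frac{1}{72116 - 1650} = \frac{1}{70466}$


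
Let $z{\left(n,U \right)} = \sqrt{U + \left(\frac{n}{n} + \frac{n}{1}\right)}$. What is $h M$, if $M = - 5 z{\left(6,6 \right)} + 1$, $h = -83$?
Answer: $-83 + 415 \sqrt{13} \approx 1413.3$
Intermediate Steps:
$z{\left(n,U \right)} = \sqrt{1 + U + n}$ ($z{\left(n,U \right)} = \sqrt{U + \left(1 + n 1\right)} = \sqrt{U + \left(1 + n\right)} = \sqrt{1 + U + n}$)
$M = 1 - 5 \sqrt{13}$ ($M = - 5 \sqrt{1 + 6 + 6} + 1 = - 5 \sqrt{13} + 1 = 1 - 5 \sqrt{13} \approx -17.028$)
$h M = - 83 \left(1 - 5 \sqrt{13}\right) = -83 + 415 \sqrt{13}$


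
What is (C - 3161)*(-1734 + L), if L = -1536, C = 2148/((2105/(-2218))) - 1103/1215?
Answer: 604967315740/34101 ≈ 1.7740e+7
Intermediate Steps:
C = -231636103/102303 (C = 2148/((2105*(-1/2218))) - 1103*1/1215 = 2148/(-2105/2218) - 1103/1215 = 2148*(-2218/2105) - 1103/1215 = -4764264/2105 - 1103/1215 = -231636103/102303 ≈ -2264.2)
(C - 3161)*(-1734 + L) = (-231636103/102303 - 3161)*(-1734 - 1536) = -555015886/102303*(-3270) = 604967315740/34101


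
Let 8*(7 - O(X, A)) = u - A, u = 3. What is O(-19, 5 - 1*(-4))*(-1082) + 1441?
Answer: -13889/2 ≈ -6944.5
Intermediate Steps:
O(X, A) = 53/8 + A/8 (O(X, A) = 7 - (3 - A)/8 = 7 + (-3/8 + A/8) = 53/8 + A/8)
O(-19, 5 - 1*(-4))*(-1082) + 1441 = (53/8 + (5 - 1*(-4))/8)*(-1082) + 1441 = (53/8 + (5 + 4)/8)*(-1082) + 1441 = (53/8 + (⅛)*9)*(-1082) + 1441 = (53/8 + 9/8)*(-1082) + 1441 = (31/4)*(-1082) + 1441 = -16771/2 + 1441 = -13889/2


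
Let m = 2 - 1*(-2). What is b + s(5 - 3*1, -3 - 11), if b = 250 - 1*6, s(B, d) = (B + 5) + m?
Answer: 255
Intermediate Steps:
m = 4 (m = 2 + 2 = 4)
s(B, d) = 9 + B (s(B, d) = (B + 5) + 4 = (5 + B) + 4 = 9 + B)
b = 244 (b = 250 - 6 = 244)
b + s(5 - 3*1, -3 - 11) = 244 + (9 + (5 - 3*1)) = 244 + (9 + (5 - 3)) = 244 + (9 + 2) = 244 + 11 = 255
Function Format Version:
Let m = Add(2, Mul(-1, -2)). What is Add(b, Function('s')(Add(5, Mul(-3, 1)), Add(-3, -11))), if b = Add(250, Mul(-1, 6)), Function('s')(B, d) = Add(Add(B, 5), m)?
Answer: 255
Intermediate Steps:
m = 4 (m = Add(2, 2) = 4)
Function('s')(B, d) = Add(9, B) (Function('s')(B, d) = Add(Add(B, 5), 4) = Add(Add(5, B), 4) = Add(9, B))
b = 244 (b = Add(250, -6) = 244)
Add(b, Function('s')(Add(5, Mul(-3, 1)), Add(-3, -11))) = Add(244, Add(9, Add(5, Mul(-3, 1)))) = Add(244, Add(9, Add(5, -3))) = Add(244, Add(9, 2)) = Add(244, 11) = 255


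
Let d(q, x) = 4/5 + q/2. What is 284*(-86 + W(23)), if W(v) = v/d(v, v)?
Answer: -2938832/123 ≈ -23893.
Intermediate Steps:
d(q, x) = ⅘ + q/2 (d(q, x) = 4*(⅕) + q*(½) = ⅘ + q/2)
W(v) = v/(⅘ + v/2)
284*(-86 + W(23)) = 284*(-86 + 10*23/(8 + 5*23)) = 284*(-86 + 10*23/(8 + 115)) = 284*(-86 + 10*23/123) = 284*(-86 + 10*23*(1/123)) = 284*(-86 + 230/123) = 284*(-10348/123) = -2938832/123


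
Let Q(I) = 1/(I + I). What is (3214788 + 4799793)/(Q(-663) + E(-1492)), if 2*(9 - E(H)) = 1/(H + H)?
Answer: 31711965867504/35608735 ≈ 8.9057e+5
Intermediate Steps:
E(H) = 9 - 1/(4*H) (E(H) = 9 - 1/(2*(H + H)) = 9 - 1/(2*H)/2 = 9 - 1/(4*H))
Q(I) = 1/(2*I)
(3214788 + 4799793)/(Q(-663) + E(-1492)) = (3214788 + 4799793)/((1/2)/(-663) + (9 - 1/4/(-1492))) = 8014581/((1/2)*(-1/663) + (9 - 1/4*(-1/1492))) = 8014581/(-1/1326 + (9 + 1/5968)) = 8014581/(-1/1326 + 53713/5968) = 8014581/(35608735/3956784) = 8014581*(3956784/35608735) = 31711965867504/35608735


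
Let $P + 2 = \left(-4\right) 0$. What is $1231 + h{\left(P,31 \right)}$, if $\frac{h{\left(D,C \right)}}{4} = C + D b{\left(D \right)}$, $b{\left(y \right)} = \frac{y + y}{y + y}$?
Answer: $1347$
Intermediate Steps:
$b{\left(y \right)} = 1$ ($b{\left(y \right)} = \frac{2 y}{2 y} = 2 y \frac{1}{2 y} = 1$)
$P = -2$ ($P = -2 - 0 = -2 + 0 = -2$)
$h{\left(D,C \right)} = 4 C + 4 D$ ($h{\left(D,C \right)} = 4 \left(C + D 1\right) = 4 \left(C + D\right) = 4 C + 4 D$)
$1231 + h{\left(P,31 \right)} = 1231 + \left(4 \cdot 31 + 4 \left(-2\right)\right) = 1231 + \left(124 - 8\right) = 1231 + 116 = 1347$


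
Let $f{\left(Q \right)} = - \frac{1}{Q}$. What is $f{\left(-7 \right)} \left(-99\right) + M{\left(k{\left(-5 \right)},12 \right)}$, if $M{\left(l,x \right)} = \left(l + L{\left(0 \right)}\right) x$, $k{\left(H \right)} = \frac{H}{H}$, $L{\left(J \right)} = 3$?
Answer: $\frac{237}{7} \approx 33.857$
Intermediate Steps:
$k{\left(H \right)} = 1$
$M{\left(l,x \right)} = x \left(3 + l\right)$ ($M{\left(l,x \right)} = \left(l + 3\right) x = \left(3 + l\right) x = x \left(3 + l\right)$)
$f{\left(-7 \right)} \left(-99\right) + M{\left(k{\left(-5 \right)},12 \right)} = - \frac{1}{-7} \left(-99\right) + 12 \left(3 + 1\right) = \left(-1\right) \left(- \frac{1}{7}\right) \left(-99\right) + 12 \cdot 4 = \frac{1}{7} \left(-99\right) + 48 = - \frac{99}{7} + 48 = \frac{237}{7}$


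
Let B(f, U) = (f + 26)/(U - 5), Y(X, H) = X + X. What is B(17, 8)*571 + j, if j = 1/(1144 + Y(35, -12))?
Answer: 29807345/3642 ≈ 8184.3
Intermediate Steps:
Y(X, H) = 2*X
B(f, U) = (26 + f)/(-5 + U)
j = 1/1214 (j = 1/(1144 + 2*35) = 1/(1144 + 70) = 1/1214 ≈ 0.00082372)
B(17, 8)*571 + j = ((26 + 17)/(-5 + 8))*571 + 1/1214 = (43/3)*571 + 1/1214 = 24553/3 + 1/1214 = 29807345/3642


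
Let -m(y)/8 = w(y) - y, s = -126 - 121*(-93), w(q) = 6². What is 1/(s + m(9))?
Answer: 1/10911 ≈ 9.1651e-5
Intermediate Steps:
w(q) = 36
s = 11127 (s = -126 + 11253 = 11127)
m(y) = -288 + 8*y (m(y) = -8*(36 - y) = -288 + 8*y)
1/(s + m(9)) = 1/(11127 + (-288 + 8*9)) = 1/(11127 + (-288 + 72)) = 1/(11127 - 216) = 1/10911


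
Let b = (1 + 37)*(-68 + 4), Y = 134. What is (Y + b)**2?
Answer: 5280804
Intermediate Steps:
b = -2432 (b = 38*(-64) = -2432)
(Y + b)**2 = (134 - 2432)**2 = (-2298)**2 = 5280804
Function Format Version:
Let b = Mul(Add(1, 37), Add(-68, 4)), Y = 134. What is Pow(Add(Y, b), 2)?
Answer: 5280804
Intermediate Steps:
b = -2432 (b = Mul(38, -64) = -2432)
Pow(Add(Y, b), 2) = Pow(Add(134, -2432), 2) = Pow(-2298, 2) = 5280804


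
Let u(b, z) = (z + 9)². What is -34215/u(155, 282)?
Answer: -11405/28227 ≈ -0.40405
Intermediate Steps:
u(b, z) = (9 + z)²
-34215/u(155, 282) = -34215/(9 + 282)² = -34215/(291²) = -34215/84681 = -34215*1/84681 = -11405/28227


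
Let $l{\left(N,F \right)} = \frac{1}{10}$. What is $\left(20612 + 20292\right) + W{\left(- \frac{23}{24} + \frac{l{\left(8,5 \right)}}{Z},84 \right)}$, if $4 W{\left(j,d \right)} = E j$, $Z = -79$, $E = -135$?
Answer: $\frac{103487185}{2528} \approx 40936.0$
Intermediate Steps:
$l{\left(N,F \right)} = \frac{1}{10}$
$W{\left(j,d \right)} = - \frac{135 j}{4}$ ($W{\left(j,d \right)} = \frac{\left(-135\right) j}{4} = - \frac{135 j}{4}$)
$\left(20612 + 20292\right) + W{\left(- \frac{23}{24} + \frac{l{\left(8,5 \right)}}{Z},84 \right)} = \left(20612 + 20292\right) - \frac{135 \left(- \frac{23}{24} + \frac{1}{10 \left(-79\right)}\right)}{4} = 40904 - \frac{135 \left(\left(-23\right) \frac{1}{24} + \frac{1}{10} \left(- \frac{1}{79}\right)\right)}{4} = 40904 - \frac{135 \left(- \frac{23}{24} - \frac{1}{790}\right)}{4} = 40904 - - \frac{81873}{2528} = 40904 + \frac{81873}{2528} = \frac{103487185}{2528}$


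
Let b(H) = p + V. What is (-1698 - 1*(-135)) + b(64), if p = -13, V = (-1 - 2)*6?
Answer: -1594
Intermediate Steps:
V = -18 (V = -3*6 = -18)
b(H) = -31 (b(H) = -13 - 18 = -31)
(-1698 - 1*(-135)) + b(64) = (-1698 - 1*(-135)) - 31 = (-1698 + 135) - 31 = -1563 - 31 = -1594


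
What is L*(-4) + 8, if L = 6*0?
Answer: 8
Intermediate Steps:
L = 0
L*(-4) + 8 = 0*(-4) + 8 = 0 + 8 = 8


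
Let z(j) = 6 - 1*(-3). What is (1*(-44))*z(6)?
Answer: -396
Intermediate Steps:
z(j) = 9 (z(j) = 6 + 3 = 9)
(1*(-44))*z(6) = (1*(-44))*9 = -44*9 = -396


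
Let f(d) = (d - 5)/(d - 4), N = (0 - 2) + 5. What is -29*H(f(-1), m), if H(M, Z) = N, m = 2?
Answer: -87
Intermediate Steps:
N = 3 (N = -2 + 5 = 3)
f(d) = (-5 + d)/(-4 + d)
H(M, Z) = 3
-29*H(f(-1), m) = -29*3 = -87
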